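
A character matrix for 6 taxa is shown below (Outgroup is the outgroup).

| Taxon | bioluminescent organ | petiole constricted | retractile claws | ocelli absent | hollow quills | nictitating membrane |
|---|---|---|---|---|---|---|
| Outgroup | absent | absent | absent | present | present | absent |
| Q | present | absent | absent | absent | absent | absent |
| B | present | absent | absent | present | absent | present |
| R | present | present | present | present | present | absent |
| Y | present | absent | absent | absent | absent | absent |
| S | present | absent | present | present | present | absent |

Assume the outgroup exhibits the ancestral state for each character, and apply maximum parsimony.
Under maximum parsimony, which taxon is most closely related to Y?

Q

Character polarity is set by the outgroup: the derived state is whichever differs from the outgroup's state, so for ocelli absent, hollow quills the derived state is 'absent', and for the remaining characters it is 'present'.
All ingroup taxa share the derived state 'present' for bioluminescent organ; it defines the ingroup but does not resolve relationships within it.
petiole constricted: derived state 'present' in R only — an autapomorphy, so it tells us nothing about relationships among taxa.
Only R and S show the derived state 'present' for retractile claws, supporting them as a clade.
ocelli absent (derived state 'absent') is shared by Q and Y — a synapomorphy uniting that clade.
Only B, Q, and Y show the derived state 'absent' for hollow quills, supporting them as a clade.
nictitating membrane: derived state 'present' in B only — an autapomorphy, so it tells us nothing about relationships among taxa.
Most parsimonious ingroup topology: (((Q,Y),B),(R,S)).
Y and Q form a cherry on this tree, so they are sister taxa.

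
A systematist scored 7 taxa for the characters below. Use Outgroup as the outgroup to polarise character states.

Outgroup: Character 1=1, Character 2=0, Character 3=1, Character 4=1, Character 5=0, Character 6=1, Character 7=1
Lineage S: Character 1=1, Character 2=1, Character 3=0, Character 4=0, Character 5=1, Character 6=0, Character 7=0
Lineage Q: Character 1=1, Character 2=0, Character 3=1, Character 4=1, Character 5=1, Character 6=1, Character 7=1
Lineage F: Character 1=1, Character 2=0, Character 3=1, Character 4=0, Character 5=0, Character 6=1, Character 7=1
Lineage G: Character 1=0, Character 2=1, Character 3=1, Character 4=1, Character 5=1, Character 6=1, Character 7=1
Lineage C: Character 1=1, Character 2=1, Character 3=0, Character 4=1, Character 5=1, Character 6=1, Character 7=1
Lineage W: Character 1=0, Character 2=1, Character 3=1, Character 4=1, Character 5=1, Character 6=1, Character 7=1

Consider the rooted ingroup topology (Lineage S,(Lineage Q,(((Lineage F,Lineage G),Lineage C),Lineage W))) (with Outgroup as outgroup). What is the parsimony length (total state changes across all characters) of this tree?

Map each character onto (Lineage S,(Lineage Q,(((Lineage F,Lineage G),Lineage C),Lineage W))) (rooted by Outgroup) and count the minimum state changes it requires (Fitch parsimony):
Character 1: 2; Character 2: 3; Character 3: 2; Character 4: 2; Character 5: 2; Character 6: 1; Character 7: 1.
Total tree length = 13.

13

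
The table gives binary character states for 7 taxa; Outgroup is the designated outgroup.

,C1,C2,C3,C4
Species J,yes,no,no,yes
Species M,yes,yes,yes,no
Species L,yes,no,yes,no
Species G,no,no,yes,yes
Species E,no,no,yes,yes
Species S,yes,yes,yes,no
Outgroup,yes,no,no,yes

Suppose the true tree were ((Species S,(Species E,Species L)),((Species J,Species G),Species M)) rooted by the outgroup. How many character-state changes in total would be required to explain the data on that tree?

Map each character onto ((Species S,(Species E,Species L)),((Species J,Species G),Species M)) (rooted by Outgroup) and count the minimum state changes it requires (Fitch parsimony):
C1: 2; C2: 2; C3: 2; C4: 3.
Total tree length = 9.

9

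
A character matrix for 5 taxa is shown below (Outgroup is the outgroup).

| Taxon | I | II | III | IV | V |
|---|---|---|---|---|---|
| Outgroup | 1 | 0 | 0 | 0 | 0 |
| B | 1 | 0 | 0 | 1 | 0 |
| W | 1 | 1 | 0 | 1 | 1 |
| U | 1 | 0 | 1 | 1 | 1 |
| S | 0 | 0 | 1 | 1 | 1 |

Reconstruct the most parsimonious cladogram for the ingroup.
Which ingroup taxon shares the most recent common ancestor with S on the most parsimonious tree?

U

Character polarity is set by the outgroup: the derived state is whichever differs from the outgroup's state, so for I the derived state is '0', and for the remaining characters it is '1'.
I (derived state '0') is unique to S (autapomorphy; uninformative for grouping).
II (derived state '1') is unique to W (autapomorphy; uninformative for grouping).
Only S and U show the derived state '1' for III, supporting them as a clade.
All ingroup taxa share the derived state '1' for IV; it defines the ingroup but does not resolve relationships within it.
Only S, U, and W show the derived state '1' for V, supporting them as a clade.
Most parsimonious ingroup topology: (B,(W,(U,S))).
S and U form a cherry on this tree, so they are sister taxa.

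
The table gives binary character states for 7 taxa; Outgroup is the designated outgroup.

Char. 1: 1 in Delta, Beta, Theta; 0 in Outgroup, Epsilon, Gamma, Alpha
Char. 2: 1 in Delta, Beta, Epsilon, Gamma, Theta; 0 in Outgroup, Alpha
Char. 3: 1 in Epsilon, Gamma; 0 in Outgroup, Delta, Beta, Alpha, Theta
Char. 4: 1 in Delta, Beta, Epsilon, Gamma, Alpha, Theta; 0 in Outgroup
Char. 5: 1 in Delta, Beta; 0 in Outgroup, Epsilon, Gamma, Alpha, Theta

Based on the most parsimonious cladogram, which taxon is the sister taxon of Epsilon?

Gamma

The outgroup has state '0' for every character, so '1' is the derived state throughout.
Char. 1: derived state '1' in Beta, Delta, and Theta only — synapomorphy for {Beta, Delta, Theta}.
Char. 2 (derived state '1') is shared by Beta, Delta, Epsilon, Gamma, and Theta — a synapomorphy uniting that clade.
Char. 3 (derived state '1') is shared by Epsilon and Gamma — a synapomorphy uniting that clade.
Char. 4 (derived state '1') is shared by all ingroup taxa — unites the whole ingroup.
Only Beta and Delta show the derived state '1' for Char. 5, supporting them as a clade.
Most parsimonious ingroup topology: (((Epsilon,Gamma),(Theta,(Delta,Beta))),Alpha).
Epsilon and Gamma form a cherry on this tree, so they are sister taxa.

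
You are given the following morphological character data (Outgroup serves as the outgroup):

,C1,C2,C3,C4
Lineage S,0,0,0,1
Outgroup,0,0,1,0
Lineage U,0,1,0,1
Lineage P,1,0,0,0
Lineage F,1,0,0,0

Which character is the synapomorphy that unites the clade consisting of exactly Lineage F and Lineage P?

C1

Character polarity is set by the outgroup: the derived state is whichever differs from the outgroup's state, so for C3 the derived state is '0', and for the remaining characters it is '1'.
C1 (derived state '1') is shared by Lineage F and Lineage P — a synapomorphy uniting that clade.
C2 (derived state '1') is unique to Lineage U (autapomorphy; uninformative for grouping).
All ingroup taxa share the derived state '0' for C3; it defines the ingroup but does not resolve relationships within it.
C4 (derived state '1') is shared by Lineage S and Lineage U — a synapomorphy uniting that clade.
Most parsimonious ingroup topology: ((Lineage F,Lineage P),(Lineage S,Lineage U)).
The clade {Lineage F, Lineage P} is supported by C1: its derived state '1' occurs in exactly those taxa and in no other taxon (including the outgroup).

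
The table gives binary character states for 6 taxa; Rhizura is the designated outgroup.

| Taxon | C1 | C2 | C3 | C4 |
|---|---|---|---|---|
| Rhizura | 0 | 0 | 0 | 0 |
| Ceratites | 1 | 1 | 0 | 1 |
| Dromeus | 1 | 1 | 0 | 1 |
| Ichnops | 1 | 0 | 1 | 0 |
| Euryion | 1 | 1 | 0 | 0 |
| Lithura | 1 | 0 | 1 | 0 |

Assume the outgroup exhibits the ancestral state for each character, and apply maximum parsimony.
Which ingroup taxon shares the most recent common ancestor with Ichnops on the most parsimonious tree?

Lithura

The outgroup has state '0' for every character, so '1' is the derived state throughout.
All ingroup taxa share the derived state '1' for C1; it defines the ingroup but does not resolve relationships within it.
C2 (derived state '1') is shared by Ceratites, Dromeus, and Euryion — a synapomorphy uniting that clade.
C3 (derived state '1') is shared by Ichnops and Lithura — a synapomorphy uniting that clade.
C4 (derived state '1') is shared by Ceratites and Dromeus — a synapomorphy uniting that clade.
Most parsimonious ingroup topology: (((Ceratites,Dromeus),Euryion),(Ichnops,Lithura)).
Ichnops and Lithura form a cherry on this tree, so they are sister taxa.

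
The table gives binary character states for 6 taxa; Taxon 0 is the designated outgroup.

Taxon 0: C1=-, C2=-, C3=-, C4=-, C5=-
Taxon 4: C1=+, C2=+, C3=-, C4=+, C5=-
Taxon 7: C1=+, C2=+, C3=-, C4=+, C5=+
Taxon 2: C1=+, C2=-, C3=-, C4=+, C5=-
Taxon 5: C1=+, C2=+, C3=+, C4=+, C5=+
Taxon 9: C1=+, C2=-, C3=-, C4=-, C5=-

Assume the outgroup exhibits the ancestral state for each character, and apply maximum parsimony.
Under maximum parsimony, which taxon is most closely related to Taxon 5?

The outgroup has state '-' for every character, so '+' is the derived state throughout.
C1 (derived state '+') is shared by all ingroup taxa — unites the whole ingroup.
C2 (derived state '+') is shared by Taxon 4, Taxon 5, and Taxon 7 — a synapomorphy uniting that clade.
C3: derived state '+' in Taxon 5 only — an autapomorphy, so it tells us nothing about relationships among taxa.
C4: derived state '+' in Taxon 2, Taxon 4, Taxon 5, and Taxon 7 only — synapomorphy for {Taxon 2, Taxon 4, Taxon 5, Taxon 7}.
Only Taxon 5 and Taxon 7 show the derived state '+' for C5, supporting them as a clade.
Most parsimonious ingroup topology: (((Taxon 4,(Taxon 7,Taxon 5)),Taxon 2),Taxon 9).
Taxon 5 and Taxon 7 form a cherry on this tree, so they are sister taxa.

Taxon 7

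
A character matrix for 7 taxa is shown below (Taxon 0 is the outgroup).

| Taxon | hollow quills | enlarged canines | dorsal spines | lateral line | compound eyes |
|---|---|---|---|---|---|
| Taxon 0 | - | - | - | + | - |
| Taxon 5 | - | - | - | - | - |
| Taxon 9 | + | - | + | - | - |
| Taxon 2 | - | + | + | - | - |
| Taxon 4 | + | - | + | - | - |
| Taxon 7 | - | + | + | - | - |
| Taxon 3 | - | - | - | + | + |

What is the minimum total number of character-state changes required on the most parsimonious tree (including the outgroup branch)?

5

Character polarity is set by the outgroup: the derived state is whichever differs from the outgroup's state, so for lateral line the derived state is '-', and for the remaining characters it is '+'.
hollow quills: derived state '+' in Taxon 4 and Taxon 9 only — synapomorphy for {Taxon 4, Taxon 9}.
enlarged canines (derived state '+') is shared by Taxon 2 and Taxon 7 — a synapomorphy uniting that clade.
dorsal spines: derived state '+' in Taxon 2, Taxon 4, Taxon 7, and Taxon 9 only — synapomorphy for {Taxon 2, Taxon 4, Taxon 7, Taxon 9}.
Only Taxon 2, Taxon 4, Taxon 5, Taxon 7, and Taxon 9 show the derived state '-' for lateral line, supporting them as a clade.
compound eyes: derived state '+' in Taxon 3 only — an autapomorphy, so it tells us nothing about relationships among taxa.
Most parsimonious ingroup topology: ((Taxon 5,((Taxon 9,Taxon 4),(Taxon 2,Taxon 7))),Taxon 3).
Changes per character on this tree: hollow quills: 1; enlarged canines: 1; dorsal spines: 1; lateral line: 1; compound eyes: 1.
Total = 5.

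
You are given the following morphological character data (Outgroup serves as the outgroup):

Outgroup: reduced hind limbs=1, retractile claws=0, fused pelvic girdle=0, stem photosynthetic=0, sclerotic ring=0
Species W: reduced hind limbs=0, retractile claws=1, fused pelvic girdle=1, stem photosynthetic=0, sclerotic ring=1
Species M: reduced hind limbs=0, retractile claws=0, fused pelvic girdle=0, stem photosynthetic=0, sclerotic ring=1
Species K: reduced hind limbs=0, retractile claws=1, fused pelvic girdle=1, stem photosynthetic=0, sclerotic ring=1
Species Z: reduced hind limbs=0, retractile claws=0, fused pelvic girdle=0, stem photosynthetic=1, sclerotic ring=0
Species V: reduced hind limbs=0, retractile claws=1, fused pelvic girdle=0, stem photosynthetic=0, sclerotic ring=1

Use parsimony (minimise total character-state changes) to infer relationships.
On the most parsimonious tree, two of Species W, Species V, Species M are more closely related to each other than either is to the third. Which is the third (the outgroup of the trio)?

Species M

Character polarity is set by the outgroup: the derived state is whichever differs from the outgroup's state, so for reduced hind limbs the derived state is '0', and for the remaining characters it is '1'.
reduced hind limbs (derived state '0') is shared by all ingroup taxa — unites the whole ingroup.
retractile claws: derived state '1' in Species K, Species V, and Species W only — synapomorphy for {Species K, Species V, Species W}.
fused pelvic girdle (derived state '1') is shared by Species K and Species W — a synapomorphy uniting that clade.
stem photosynthetic (derived state '1') is unique to Species Z (autapomorphy; uninformative for grouping).
sclerotic ring (derived state '1') is shared by Species K, Species M, Species V, and Species W — a synapomorphy uniting that clade.
Most parsimonious ingroup topology: ((((Species W,Species K),Species V),Species M),Species Z).
Species V and Species W share a more recent common ancestor with each other than either does with Species M, so Species M is the least closely related of the three.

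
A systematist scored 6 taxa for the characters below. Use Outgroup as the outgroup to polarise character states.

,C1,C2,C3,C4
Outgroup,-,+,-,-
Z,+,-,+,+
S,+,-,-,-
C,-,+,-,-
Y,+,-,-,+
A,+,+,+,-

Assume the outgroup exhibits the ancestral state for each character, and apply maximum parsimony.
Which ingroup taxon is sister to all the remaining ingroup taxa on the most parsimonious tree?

Character polarity is set by the outgroup: the derived state is whichever differs from the outgroup's state, so for C2 the derived state is '-', and for the remaining characters it is '+'.
C1 (derived state '+') is shared by A, S, Y, and Z — a synapomorphy uniting that clade.
Only S, Y, and Z show the derived state '-' for C2, supporting them as a clade.
C3 (state '+') occurs in A and Z but conflicts with the nesting implied by the other characters — most parsimoniously interpreted as homoplasy.
Only Y and Z show the derived state '+' for C4, supporting them as a clade.
Most parsimonious ingroup topology: ((((Z,Y),S),A),C).
C is sister to the clade containing all other ingroup taxa, so it is the earliest-diverging (most basal) ingroup lineage.

C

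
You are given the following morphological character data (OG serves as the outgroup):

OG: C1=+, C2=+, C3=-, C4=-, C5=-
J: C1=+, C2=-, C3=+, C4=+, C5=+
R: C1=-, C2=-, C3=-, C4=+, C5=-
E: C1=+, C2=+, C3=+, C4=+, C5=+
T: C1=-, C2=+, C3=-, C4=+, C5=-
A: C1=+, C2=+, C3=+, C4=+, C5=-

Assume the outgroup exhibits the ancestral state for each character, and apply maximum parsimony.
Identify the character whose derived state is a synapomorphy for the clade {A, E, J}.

C3

Character polarity is set by the outgroup: the derived state is whichever differs from the outgroup's state, so for C1, C2 the derived state is '-', and for the remaining characters it is '+'.
C1 (derived state '-') is shared by R and T — a synapomorphy uniting that clade.
C2 groups J and R, which is incompatible with the clades supported by the remaining characters; treating it as convergent (homoplasy) costs fewer steps than any alternative tree.
Only A, E, and J show the derived state '+' for C3, supporting them as a clade.
C4 (derived state '+') is shared by all ingroup taxa — unites the whole ingroup.
C5: derived state '+' in E and J only — synapomorphy for {E, J}.
Most parsimonious ingroup topology: (((J,E),A),(R,T)).
The clade {A, E, J} is supported by C3: its derived state '+' occurs in exactly those taxa and in no other taxon (including the outgroup).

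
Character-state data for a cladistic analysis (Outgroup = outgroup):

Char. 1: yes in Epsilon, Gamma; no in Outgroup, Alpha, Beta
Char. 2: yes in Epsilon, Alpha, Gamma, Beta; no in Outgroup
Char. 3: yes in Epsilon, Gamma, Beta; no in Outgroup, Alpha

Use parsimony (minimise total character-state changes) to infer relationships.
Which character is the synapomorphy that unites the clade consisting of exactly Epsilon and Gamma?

The outgroup has state 'no' for every character, so 'yes' is the derived state throughout.
Char. 1 (derived state 'yes') is shared by Epsilon and Gamma — a synapomorphy uniting that clade.
All ingroup taxa share the derived state 'yes' for Char. 2; it defines the ingroup but does not resolve relationships within it.
Only Beta, Epsilon, and Gamma show the derived state 'yes' for Char. 3, supporting them as a clade.
Most parsimonious ingroup topology: (((Epsilon,Gamma),Beta),Alpha).
The clade {Epsilon, Gamma} is supported by Char. 1: its derived state 'yes' occurs in exactly those taxa and in no other taxon (including the outgroup).

Char. 1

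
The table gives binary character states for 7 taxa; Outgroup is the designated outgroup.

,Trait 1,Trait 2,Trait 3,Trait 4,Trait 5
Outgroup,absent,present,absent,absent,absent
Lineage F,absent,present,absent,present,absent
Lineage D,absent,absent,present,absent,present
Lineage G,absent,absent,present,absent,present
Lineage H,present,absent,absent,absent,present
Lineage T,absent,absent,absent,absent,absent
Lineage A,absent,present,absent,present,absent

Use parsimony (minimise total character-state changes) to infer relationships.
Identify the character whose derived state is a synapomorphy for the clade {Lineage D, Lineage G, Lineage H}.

Trait 5

Character polarity is set by the outgroup: the derived state is whichever differs from the outgroup's state, so for Trait 2 the derived state is 'absent', and for the remaining characters it is 'present'.
Trait 1: derived state 'present' in Lineage H only — an autapomorphy, so it tells us nothing about relationships among taxa.
Only Lineage D, Lineage G, Lineage H, and Lineage T show the derived state 'absent' for Trait 2, supporting them as a clade.
Only Lineage D and Lineage G show the derived state 'present' for Trait 3, supporting them as a clade.
Trait 4 (derived state 'present') is shared by Lineage A and Lineage F — a synapomorphy uniting that clade.
Trait 5: derived state 'present' in Lineage D, Lineage G, and Lineage H only — synapomorphy for {Lineage D, Lineage G, Lineage H}.
Most parsimonious ingroup topology: ((Lineage F,Lineage A),(((Lineage D,Lineage G),Lineage H),Lineage T)).
The clade {Lineage D, Lineage G, Lineage H} is supported by Trait 5: its derived state 'present' occurs in exactly those taxa and in no other taxon (including the outgroup).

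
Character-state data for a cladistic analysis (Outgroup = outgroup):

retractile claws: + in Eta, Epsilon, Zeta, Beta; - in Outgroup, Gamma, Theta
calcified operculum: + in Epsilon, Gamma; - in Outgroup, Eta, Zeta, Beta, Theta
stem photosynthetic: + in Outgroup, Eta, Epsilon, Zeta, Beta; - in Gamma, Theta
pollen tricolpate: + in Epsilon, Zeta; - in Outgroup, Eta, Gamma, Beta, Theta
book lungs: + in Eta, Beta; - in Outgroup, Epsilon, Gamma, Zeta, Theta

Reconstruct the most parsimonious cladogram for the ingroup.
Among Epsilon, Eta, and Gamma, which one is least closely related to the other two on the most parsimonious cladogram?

Character polarity is set by the outgroup: the derived state is whichever differs from the outgroup's state, so for stem photosynthetic the derived state is '-', and for the remaining characters it is '+'.
Only Beta, Epsilon, Eta, and Zeta show the derived state '+' for retractile claws, supporting them as a clade.
calcified operculum (state '+') occurs in Epsilon and Gamma but conflicts with the nesting implied by the other characters — most parsimoniously interpreted as homoplasy.
Only Gamma and Theta show the derived state '-' for stem photosynthetic, supporting them as a clade.
pollen tricolpate (derived state '+') is shared by Epsilon and Zeta — a synapomorphy uniting that clade.
Only Beta and Eta show the derived state '+' for book lungs, supporting them as a clade.
Most parsimonious ingroup topology: (((Eta,Beta),(Epsilon,Zeta)),(Gamma,Theta)).
Eta and Epsilon share a more recent common ancestor with each other than either does with Gamma, so Gamma is the least closely related of the three.

Gamma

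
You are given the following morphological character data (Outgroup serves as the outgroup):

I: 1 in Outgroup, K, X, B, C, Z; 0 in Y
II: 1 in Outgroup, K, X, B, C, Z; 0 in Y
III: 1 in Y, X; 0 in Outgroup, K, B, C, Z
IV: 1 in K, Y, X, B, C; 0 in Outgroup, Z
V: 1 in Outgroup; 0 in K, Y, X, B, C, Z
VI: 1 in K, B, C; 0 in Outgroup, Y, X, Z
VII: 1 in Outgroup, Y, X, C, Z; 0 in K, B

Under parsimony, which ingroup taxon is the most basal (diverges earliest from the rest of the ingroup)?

Z

Character polarity is set by the outgroup: the derived state is whichever differs from the outgroup's state, so for I, II, V, VII the derived state is '0', and for the remaining characters it is '1'.
I: derived state '0' in Y only — an autapomorphy, so it tells us nothing about relationships among taxa.
II: derived state '0' in Y only — an autapomorphy, so it tells us nothing about relationships among taxa.
Only X and Y show the derived state '1' for III, supporting them as a clade.
IV: derived state '1' in B, C, K, X, and Y only — synapomorphy for {B, C, K, X, Y}.
All ingroup taxa share the derived state '0' for V; it defines the ingroup but does not resolve relationships within it.
VI (derived state '1') is shared by B, C, and K — a synapomorphy uniting that clade.
Only B and K show the derived state '0' for VII, supporting them as a clade.
Most parsimonious ingroup topology: ((((B,K),C),(Y,X)),Z).
Z is sister to the clade containing all other ingroup taxa, so it is the earliest-diverging (most basal) ingroup lineage.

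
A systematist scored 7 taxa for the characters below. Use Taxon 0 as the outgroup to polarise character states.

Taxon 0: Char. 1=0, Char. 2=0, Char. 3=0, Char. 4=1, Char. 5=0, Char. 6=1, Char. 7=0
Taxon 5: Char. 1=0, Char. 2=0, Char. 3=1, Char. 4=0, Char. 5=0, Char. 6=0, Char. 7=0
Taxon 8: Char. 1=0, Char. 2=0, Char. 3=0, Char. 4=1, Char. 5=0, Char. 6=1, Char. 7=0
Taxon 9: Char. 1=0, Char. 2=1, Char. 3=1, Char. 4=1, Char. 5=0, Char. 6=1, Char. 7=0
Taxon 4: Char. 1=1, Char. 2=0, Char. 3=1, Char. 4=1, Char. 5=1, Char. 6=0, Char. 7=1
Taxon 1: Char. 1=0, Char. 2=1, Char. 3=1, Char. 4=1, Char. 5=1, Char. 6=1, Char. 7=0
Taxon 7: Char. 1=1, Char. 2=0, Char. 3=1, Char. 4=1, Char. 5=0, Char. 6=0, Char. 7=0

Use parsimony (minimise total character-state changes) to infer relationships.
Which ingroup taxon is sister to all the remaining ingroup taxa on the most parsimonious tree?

Taxon 8

Character polarity is set by the outgroup: the derived state is whichever differs from the outgroup's state, so for Char. 4, Char. 6 the derived state is '0', and for the remaining characters it is '1'.
Only Taxon 4 and Taxon 7 show the derived state '1' for Char. 1, supporting them as a clade.
Only Taxon 1 and Taxon 9 show the derived state '1' for Char. 2, supporting them as a clade.
Char. 3 (derived state '1') is shared by Taxon 1, Taxon 4, Taxon 5, Taxon 7, and Taxon 9 — a synapomorphy uniting that clade.
Char. 4: derived state '0' in Taxon 5 only — an autapomorphy, so it tells us nothing about relationships among taxa.
Char. 5 (state '1') occurs in Taxon 1 and Taxon 4 but conflicts with the nesting implied by the other characters — most parsimoniously interpreted as homoplasy.
Char. 6: derived state '0' in Taxon 4, Taxon 5, and Taxon 7 only — synapomorphy for {Taxon 4, Taxon 5, Taxon 7}.
Char. 7 (derived state '1') is unique to Taxon 4 (autapomorphy; uninformative for grouping).
Most parsimonious ingroup topology: (((Taxon 5,(Taxon 4,Taxon 7)),(Taxon 9,Taxon 1)),Taxon 8).
Taxon 8 is sister to the clade containing all other ingroup taxa, so it is the earliest-diverging (most basal) ingroup lineage.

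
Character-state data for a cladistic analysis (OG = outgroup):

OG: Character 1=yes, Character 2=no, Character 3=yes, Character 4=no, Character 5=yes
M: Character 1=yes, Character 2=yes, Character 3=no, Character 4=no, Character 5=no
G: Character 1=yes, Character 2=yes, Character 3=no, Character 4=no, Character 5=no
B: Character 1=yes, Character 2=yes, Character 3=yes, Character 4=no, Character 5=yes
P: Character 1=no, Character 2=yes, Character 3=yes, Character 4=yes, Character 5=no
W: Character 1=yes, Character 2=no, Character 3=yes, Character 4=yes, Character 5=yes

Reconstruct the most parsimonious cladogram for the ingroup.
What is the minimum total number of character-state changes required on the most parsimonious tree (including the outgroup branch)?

6

Character polarity is set by the outgroup: the derived state is whichever differs from the outgroup's state, so for Character 1, Character 3, Character 5 the derived state is 'no', and for the remaining characters it is 'yes'.
Character 1 (derived state 'no') is unique to P (autapomorphy; uninformative for grouping).
Only B, G, M, and P show the derived state 'yes' for Character 2, supporting them as a clade.
Character 3: derived state 'no' in G and M only — synapomorphy for {G, M}.
Character 4 (state 'yes') occurs in P and W but conflicts with the nesting implied by the other characters — most parsimoniously interpreted as homoplasy.
Only G, M, and P show the derived state 'no' for Character 5, supporting them as a clade.
Most parsimonious ingroup topology: ((((M,G),P),B),W).
Changes per character on this tree: Character 1: 1; Character 2: 1; Character 3: 1; Character 4: 2; Character 5: 1.
Total = 6.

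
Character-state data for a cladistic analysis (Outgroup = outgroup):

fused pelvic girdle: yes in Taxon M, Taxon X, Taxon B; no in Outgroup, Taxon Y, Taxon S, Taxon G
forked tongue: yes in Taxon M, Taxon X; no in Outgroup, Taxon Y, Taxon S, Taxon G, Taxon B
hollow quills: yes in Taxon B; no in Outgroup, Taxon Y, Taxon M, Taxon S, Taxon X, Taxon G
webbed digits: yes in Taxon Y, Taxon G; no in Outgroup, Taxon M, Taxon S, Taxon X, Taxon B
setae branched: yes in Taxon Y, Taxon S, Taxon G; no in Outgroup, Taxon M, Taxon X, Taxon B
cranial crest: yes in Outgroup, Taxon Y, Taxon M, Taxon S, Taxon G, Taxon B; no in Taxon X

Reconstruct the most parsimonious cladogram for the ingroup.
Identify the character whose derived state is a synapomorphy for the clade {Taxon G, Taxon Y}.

webbed digits

Character polarity is set by the outgroup: the derived state is whichever differs from the outgroup's state, so for cranial crest the derived state is 'no', and for the remaining characters it is 'yes'.
Only Taxon B, Taxon M, and Taxon X show the derived state 'yes' for fused pelvic girdle, supporting them as a clade.
forked tongue (derived state 'yes') is shared by Taxon M and Taxon X — a synapomorphy uniting that clade.
hollow quills (derived state 'yes') is unique to Taxon B (autapomorphy; uninformative for grouping).
webbed digits (derived state 'yes') is shared by Taxon G and Taxon Y — a synapomorphy uniting that clade.
setae branched: derived state 'yes' in Taxon G, Taxon S, and Taxon Y only — synapomorphy for {Taxon G, Taxon S, Taxon Y}.
cranial crest (derived state 'no') is unique to Taxon X (autapomorphy; uninformative for grouping).
Most parsimonious ingroup topology: (((Taxon Y,Taxon G),Taxon S),((Taxon M,Taxon X),Taxon B)).
The clade {Taxon G, Taxon Y} is supported by webbed digits: its derived state 'yes' occurs in exactly those taxa and in no other taxon (including the outgroup).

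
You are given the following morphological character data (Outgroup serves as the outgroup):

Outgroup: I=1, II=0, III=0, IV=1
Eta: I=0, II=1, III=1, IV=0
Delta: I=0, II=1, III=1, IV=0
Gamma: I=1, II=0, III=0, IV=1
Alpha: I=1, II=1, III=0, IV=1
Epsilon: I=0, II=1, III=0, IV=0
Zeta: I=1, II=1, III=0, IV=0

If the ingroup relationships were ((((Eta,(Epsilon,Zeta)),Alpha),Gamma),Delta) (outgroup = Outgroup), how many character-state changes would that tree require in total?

9

Map each character onto ((((Eta,(Epsilon,Zeta)),Alpha),Gamma),Delta) (rooted by Outgroup) and count the minimum state changes it requires (Fitch parsimony):
I: 3; II: 2; III: 2; IV: 2.
Total tree length = 9.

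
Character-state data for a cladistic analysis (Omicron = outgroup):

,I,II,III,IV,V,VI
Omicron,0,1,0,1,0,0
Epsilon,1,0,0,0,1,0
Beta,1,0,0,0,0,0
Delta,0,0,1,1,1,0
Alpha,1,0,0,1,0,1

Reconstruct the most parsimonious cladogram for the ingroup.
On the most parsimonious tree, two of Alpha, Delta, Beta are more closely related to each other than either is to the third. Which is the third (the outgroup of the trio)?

Character polarity is set by the outgroup: the derived state is whichever differs from the outgroup's state, so for II, IV the derived state is '0', and for the remaining characters it is '1'.
I: derived state '1' in Alpha, Beta, and Epsilon only — synapomorphy for {Alpha, Beta, Epsilon}.
II (derived state '0') is shared by all ingroup taxa — unites the whole ingroup.
III: derived state '1' in Delta only — an autapomorphy, so it tells us nothing about relationships among taxa.
IV (derived state '0') is shared by Beta and Epsilon — a synapomorphy uniting that clade.
V (state '1') occurs in Delta and Epsilon but conflicts with the nesting implied by the other characters — most parsimoniously interpreted as homoplasy.
VI (derived state '1') is unique to Alpha (autapomorphy; uninformative for grouping).
Most parsimonious ingroup topology: (((Epsilon,Beta),Alpha),Delta).
Alpha and Beta share a more recent common ancestor with each other than either does with Delta, so Delta is the least closely related of the three.

Delta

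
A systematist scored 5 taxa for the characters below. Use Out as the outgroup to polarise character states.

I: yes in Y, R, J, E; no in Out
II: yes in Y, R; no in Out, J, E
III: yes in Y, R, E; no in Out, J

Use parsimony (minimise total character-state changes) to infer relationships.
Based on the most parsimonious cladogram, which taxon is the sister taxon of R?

The outgroup has state 'no' for every character, so 'yes' is the derived state throughout.
All ingroup taxa share the derived state 'yes' for I; it defines the ingroup but does not resolve relationships within it.
II (derived state 'yes') is shared by R and Y — a synapomorphy uniting that clade.
Only E, R, and Y show the derived state 'yes' for III, supporting them as a clade.
Most parsimonious ingroup topology: (((Y,R),E),J).
R and Y form a cherry on this tree, so they are sister taxa.

Y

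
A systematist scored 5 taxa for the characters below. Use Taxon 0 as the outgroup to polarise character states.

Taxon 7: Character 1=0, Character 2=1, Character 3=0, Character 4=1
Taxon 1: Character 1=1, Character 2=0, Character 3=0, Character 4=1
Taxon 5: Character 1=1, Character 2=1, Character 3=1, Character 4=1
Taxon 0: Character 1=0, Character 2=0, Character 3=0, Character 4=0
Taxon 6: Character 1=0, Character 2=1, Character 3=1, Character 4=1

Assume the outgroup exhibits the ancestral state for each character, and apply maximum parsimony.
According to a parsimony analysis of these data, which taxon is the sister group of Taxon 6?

Taxon 5

The outgroup has state '0' for every character, so '1' is the derived state throughout.
Character 1 (state '1') occurs in Taxon 1 and Taxon 5 but conflicts with the nesting implied by the other characters — most parsimoniously interpreted as homoplasy.
Character 2 (derived state '1') is shared by Taxon 5, Taxon 6, and Taxon 7 — a synapomorphy uniting that clade.
Character 3: derived state '1' in Taxon 5 and Taxon 6 only — synapomorphy for {Taxon 5, Taxon 6}.
Character 4 (derived state '1') is shared by all ingroup taxa — unites the whole ingroup.
Most parsimonious ingroup topology: (((Taxon 6,Taxon 5),Taxon 7),Taxon 1).
Taxon 6 and Taxon 5 form a cherry on this tree, so they are sister taxa.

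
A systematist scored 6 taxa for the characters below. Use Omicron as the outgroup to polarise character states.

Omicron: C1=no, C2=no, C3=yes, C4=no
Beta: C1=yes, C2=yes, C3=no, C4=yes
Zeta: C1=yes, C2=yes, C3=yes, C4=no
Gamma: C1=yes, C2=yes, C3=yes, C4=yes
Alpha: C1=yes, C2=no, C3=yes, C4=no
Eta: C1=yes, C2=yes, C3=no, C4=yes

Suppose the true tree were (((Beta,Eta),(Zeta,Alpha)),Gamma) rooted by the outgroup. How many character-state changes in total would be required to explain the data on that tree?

Map each character onto (((Beta,Eta),(Zeta,Alpha)),Gamma) (rooted by Omicron) and count the minimum state changes it requires (Fitch parsimony):
C1: 1; C2: 2; C3: 1; C4: 2.
Total tree length = 6.

6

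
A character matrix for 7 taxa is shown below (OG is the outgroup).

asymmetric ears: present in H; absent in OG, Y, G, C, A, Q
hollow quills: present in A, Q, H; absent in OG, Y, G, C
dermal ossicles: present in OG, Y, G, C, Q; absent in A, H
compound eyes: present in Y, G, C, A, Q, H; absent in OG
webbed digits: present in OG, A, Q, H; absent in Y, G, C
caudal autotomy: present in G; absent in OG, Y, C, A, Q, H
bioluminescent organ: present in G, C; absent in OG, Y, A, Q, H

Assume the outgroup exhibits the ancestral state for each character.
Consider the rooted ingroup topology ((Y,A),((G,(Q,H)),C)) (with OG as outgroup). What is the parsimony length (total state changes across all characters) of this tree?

Map each character onto ((Y,A),((G,(Q,H)),C)) (rooted by OG) and count the minimum state changes it requires (Fitch parsimony):
asymmetric ears: 1; hollow quills: 2; dermal ossicles: 2; compound eyes: 1; webbed digits: 3; caudal autotomy: 1; bioluminescent organ: 2.
Total tree length = 12.

12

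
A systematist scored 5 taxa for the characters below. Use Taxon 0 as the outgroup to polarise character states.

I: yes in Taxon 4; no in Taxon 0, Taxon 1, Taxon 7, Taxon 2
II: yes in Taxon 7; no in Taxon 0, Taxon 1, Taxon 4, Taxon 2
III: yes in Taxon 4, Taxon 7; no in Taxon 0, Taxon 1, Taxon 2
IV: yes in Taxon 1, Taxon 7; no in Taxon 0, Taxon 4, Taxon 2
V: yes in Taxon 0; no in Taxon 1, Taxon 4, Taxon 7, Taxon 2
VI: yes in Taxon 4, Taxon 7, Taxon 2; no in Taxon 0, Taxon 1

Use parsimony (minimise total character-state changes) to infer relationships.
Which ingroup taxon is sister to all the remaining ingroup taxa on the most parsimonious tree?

Character polarity is set by the outgroup: the derived state is whichever differs from the outgroup's state, so for V the derived state is 'no', and for the remaining characters it is 'yes'.
I (derived state 'yes') is unique to Taxon 4 (autapomorphy; uninformative for grouping).
II (derived state 'yes') is unique to Taxon 7 (autapomorphy; uninformative for grouping).
III: derived state 'yes' in Taxon 4 and Taxon 7 only — synapomorphy for {Taxon 4, Taxon 7}.
IV groups Taxon 1 and Taxon 7, which is incompatible with the clades supported by the remaining characters; treating it as convergent (homoplasy) costs fewer steps than any alternative tree.
V (derived state 'no') is shared by all ingroup taxa — unites the whole ingroup.
VI (derived state 'yes') is shared by Taxon 2, Taxon 4, and Taxon 7 — a synapomorphy uniting that clade.
Most parsimonious ingroup topology: (Taxon 1,((Taxon 4,Taxon 7),Taxon 2)).
Taxon 1 is sister to the clade containing all other ingroup taxa, so it is the earliest-diverging (most basal) ingroup lineage.

Taxon 1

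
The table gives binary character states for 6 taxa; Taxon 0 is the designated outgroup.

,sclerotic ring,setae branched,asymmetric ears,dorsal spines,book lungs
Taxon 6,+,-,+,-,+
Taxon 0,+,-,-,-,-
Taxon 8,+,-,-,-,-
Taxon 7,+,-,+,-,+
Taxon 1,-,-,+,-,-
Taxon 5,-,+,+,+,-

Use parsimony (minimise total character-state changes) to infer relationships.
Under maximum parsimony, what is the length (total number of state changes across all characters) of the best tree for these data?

5

Character polarity is set by the outgroup: the derived state is whichever differs from the outgroup's state, so for sclerotic ring the derived state is '-', and for the remaining characters it is '+'.
sclerotic ring (derived state '-') is shared by Taxon 1 and Taxon 5 — a synapomorphy uniting that clade.
setae branched: derived state '+' in Taxon 5 only — an autapomorphy, so it tells us nothing about relationships among taxa.
asymmetric ears (derived state '+') is shared by Taxon 1, Taxon 5, Taxon 6, and Taxon 7 — a synapomorphy uniting that clade.
dorsal spines: derived state '+' in Taxon 5 only — an autapomorphy, so it tells us nothing about relationships among taxa.
book lungs (derived state '+') is shared by Taxon 6 and Taxon 7 — a synapomorphy uniting that clade.
Most parsimonious ingroup topology: (((Taxon 7,Taxon 6),(Taxon 5,Taxon 1)),Taxon 8).
Changes per character on this tree: sclerotic ring: 1; setae branched: 1; asymmetric ears: 1; dorsal spines: 1; book lungs: 1.
Total = 5.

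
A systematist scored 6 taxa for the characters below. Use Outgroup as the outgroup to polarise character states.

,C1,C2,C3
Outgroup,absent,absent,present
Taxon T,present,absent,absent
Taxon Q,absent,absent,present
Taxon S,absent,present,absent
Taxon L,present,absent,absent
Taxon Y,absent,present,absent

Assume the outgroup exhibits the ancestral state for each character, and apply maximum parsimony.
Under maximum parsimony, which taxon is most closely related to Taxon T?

Character polarity is set by the outgroup: the derived state is whichever differs from the outgroup's state, so for C3 the derived state is 'absent', and for the remaining characters it is 'present'.
C1 (derived state 'present') is shared by Taxon L and Taxon T — a synapomorphy uniting that clade.
C2: derived state 'present' in Taxon S and Taxon Y only — synapomorphy for {Taxon S, Taxon Y}.
Only Taxon L, Taxon S, Taxon T, and Taxon Y show the derived state 'absent' for C3, supporting them as a clade.
Most parsimonious ingroup topology: (((Taxon T,Taxon L),(Taxon S,Taxon Y)),Taxon Q).
Taxon T and Taxon L form a cherry on this tree, so they are sister taxa.

Taxon L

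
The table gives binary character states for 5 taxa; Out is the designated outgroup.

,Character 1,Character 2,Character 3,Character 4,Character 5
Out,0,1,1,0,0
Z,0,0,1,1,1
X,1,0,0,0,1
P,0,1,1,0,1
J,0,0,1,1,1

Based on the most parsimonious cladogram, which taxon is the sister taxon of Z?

J

Character polarity is set by the outgroup: the derived state is whichever differs from the outgroup's state, so for Character 2, Character 3 the derived state is '0', and for the remaining characters it is '1'.
Character 1: derived state '1' in X only — an autapomorphy, so it tells us nothing about relationships among taxa.
Only J, X, and Z show the derived state '0' for Character 2, supporting them as a clade.
Character 3: derived state '0' in X only — an autapomorphy, so it tells us nothing about relationships among taxa.
Only J and Z show the derived state '1' for Character 4, supporting them as a clade.
All ingroup taxa share the derived state '1' for Character 5; it defines the ingroup but does not resolve relationships within it.
Most parsimonious ingroup topology: (((Z,J),X),P).
Z and J form a cherry on this tree, so they are sister taxa.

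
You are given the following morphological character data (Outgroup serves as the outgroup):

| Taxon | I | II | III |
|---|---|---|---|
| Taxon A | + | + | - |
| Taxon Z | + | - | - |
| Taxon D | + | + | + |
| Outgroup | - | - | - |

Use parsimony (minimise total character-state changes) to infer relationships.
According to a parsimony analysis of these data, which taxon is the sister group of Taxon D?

Taxon A

The outgroup has state '-' for every character, so '+' is the derived state throughout.
I (derived state '+') is shared by all ingroup taxa — unites the whole ingroup.
II: derived state '+' in Taxon A and Taxon D only — synapomorphy for {Taxon A, Taxon D}.
III: derived state '+' in Taxon D only — an autapomorphy, so it tells us nothing about relationships among taxa.
Most parsimonious ingroup topology: ((Taxon D,Taxon A),Taxon Z).
Taxon D and Taxon A form a cherry on this tree, so they are sister taxa.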